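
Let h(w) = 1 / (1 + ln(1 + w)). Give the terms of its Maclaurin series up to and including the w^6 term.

3289*w^6/360 - 347*w^5/60 + 11*w^4/3 - 7*w^3/3 + 3*w^2/2 - w + 1

Expand as Σ (-1)^k u^k with u equal to the inner function's series.
h(0) = 1
h′(0) = -1
h′′(0) = 3
h′′′(0) = -14
h^(4)(0) = 88
h^(5)(0) = -694
h^(6)(0) = 6578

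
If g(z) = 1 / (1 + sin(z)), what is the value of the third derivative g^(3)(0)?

-5

Expand as Σ (-1)^k u^k with u equal to the inner function's series.
From the series, [z^3] g = -5/6; multiply by 3! = 6 to get -5.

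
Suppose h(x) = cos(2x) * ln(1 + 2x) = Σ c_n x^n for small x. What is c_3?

Take the Cauchy product of the two expansions.

-4/3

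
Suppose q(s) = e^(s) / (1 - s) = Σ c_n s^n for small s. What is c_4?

Write out both Maclaurin series and multiply, keeping only the needed powers.
[s^0] = 1;  [s^1] = 2;  [s^2] = 5/2;  [s^3] = 8/3;  [s^4] = 65/24.
So c_4 = q^(4)(0)/4! = 65/24.

65/24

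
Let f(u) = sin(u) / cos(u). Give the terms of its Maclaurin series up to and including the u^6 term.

2*u^5/15 + u^3/3 + u

Write the quotient as an unknown series and match coefficients against numerator = denominator · series.
[u^0] = 0;  [u^1] = 1;  [u^2] = 0;  [u^3] = 1/3;  [u^4] = 0;  [u^5] = 2/15;  [u^6] = 0.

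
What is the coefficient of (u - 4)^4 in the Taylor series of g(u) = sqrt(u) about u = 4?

Differentiate repeatedly and evaluate at the center.
[(u - 4)^0] = 2;  [(u - 4)^1] = 1/4;  [(u - 4)^2] = -1/64;  [(u - 4)^3] = 1/512;  [(u - 4)^4] = -5/16384.

-5/16384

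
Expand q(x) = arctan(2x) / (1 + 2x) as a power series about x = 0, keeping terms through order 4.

-32*x^4/3 + 16*x^3/3 - 4*x^2 + 2*x

Write out both Maclaurin series and multiply, keeping only the needed powers.
q(0) = 0
q′(0) = 2
q′′(0) = -8
q′′′(0) = 32
q^(4)(0) = -256
Dividing each by k! gives the coefficients c_0, ..., c_4.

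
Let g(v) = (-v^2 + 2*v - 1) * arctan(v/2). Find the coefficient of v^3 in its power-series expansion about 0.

Multiply each power in the prefactor through the base expansion.
[v^0] = 0;  [v^1] = -1/2;  [v^2] = 1;  [v^3] = -11/24.
So c_3 = g′′′(0)/3! = -11/24.

-11/24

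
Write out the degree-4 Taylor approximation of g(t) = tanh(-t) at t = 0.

t^3/3 - t

[t^0] = 0;  [t^1] = -1;  [t^2] = 0;  [t^3] = 1/3;  [t^4] = 0.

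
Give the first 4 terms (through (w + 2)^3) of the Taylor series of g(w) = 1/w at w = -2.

-(w + 2)^3/16 - (w + 2)^2/8 - (w + 2)/4 - 1/2

[(w + 2)^0] = -1/2;  [(w + 2)^1] = -1/4;  [(w + 2)^2] = -1/8;  [(w + 2)^3] = -1/16.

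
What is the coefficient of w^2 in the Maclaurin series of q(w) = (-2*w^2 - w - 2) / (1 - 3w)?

Distribute the polynomial across the series and collect like powers.
q(0) = -2
q′(0) = -7
q′′(0) = -46
So c_2 = q′′(0)/2! = -23.

-23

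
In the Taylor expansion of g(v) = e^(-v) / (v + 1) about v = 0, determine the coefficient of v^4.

65/24

Use 1/(1 - r) = Σ r^k on the denominator, then take the Cauchy product.
g(0) = 1
g′(0) = -2
g′′(0) = 5
g′′′(0) = -16
g^(4)(0) = 65
So c_4 = g^(4)(0)/4! = 65/24.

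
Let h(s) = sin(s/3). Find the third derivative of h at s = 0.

The coefficient of s^3 in the expansion is -1/162, so h′′′(0) = 3! * (-1/162) = -1/27.

-1/27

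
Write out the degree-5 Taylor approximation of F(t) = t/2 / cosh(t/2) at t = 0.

Divide the numerator series by the denominator series (power-series long division).
F(0) = 0
F′(0) = 1/2
F′′(0) = 0
F′′′(0) = -3/8
F^(4)(0) = 0
F^(5)(0) = 25/32

5*t^5/768 - t^3/16 + t/2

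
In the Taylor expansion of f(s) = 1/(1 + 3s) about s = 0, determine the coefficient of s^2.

Differentiate repeatedly and evaluate at the center.
f(0) = 1
f′(0) = -3
f′′(0) = 18
Then c_k = f^(k)(0)/k! gives each Taylor coefficient.

9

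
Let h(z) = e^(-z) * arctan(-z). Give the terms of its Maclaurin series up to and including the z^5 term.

-3*z^5/40 - z^4/6 - z^3/6 + z^2 - z

Expand each factor separately, then convolve coefficients.
h(0) = 0
h′(0) = -1
h′′(0) = 2
h′′′(0) = -1
h^(4)(0) = -4
h^(5)(0) = -9
Then c_k = h^(k)(0)/k! gives each Taylor coefficient.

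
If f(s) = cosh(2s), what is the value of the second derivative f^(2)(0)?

4

Use the known series and substitute for the argument.
The coefficient of s^2 in the expansion is 2, so f′′(0) = 2! * (2) = 4.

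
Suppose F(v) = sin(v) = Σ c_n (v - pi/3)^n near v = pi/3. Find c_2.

Use the known series and substitute for the argument.
So c_2 = F′′(pi/3)/2! = -sqrt(3)/4.

-sqrt(3)/4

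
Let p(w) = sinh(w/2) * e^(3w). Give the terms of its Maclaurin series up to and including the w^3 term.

Expand each factor separately, then convolve coefficients.
p(0) = 0
p′(0) = 1/2
p′′(0) = 3
p′′′(0) = 109/8
The Taylor polynomial is Σ p^(k)(0)/k! · w^k.

109*w^3/48 + 3*w^2/2 + w/2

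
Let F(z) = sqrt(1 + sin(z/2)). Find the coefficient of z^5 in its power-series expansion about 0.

Substitute the inner expansion into the outer series and collect powers.

1/122880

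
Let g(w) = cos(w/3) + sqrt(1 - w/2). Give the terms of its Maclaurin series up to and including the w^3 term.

Expand each term separately and add.
g(0) = 2
g′(0) = -1/4
g′′(0) = -25/144
g′′′(0) = -3/64
Then c_k = g^(k)(0)/k! gives each Taylor coefficient.

-w^3/128 - 25*w^2/288 - w/4 + 2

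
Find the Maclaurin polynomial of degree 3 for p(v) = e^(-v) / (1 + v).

-8*v^3/3 + 5*v^2/2 - 2*v + 1

Write out both Maclaurin series and multiply, keeping only the needed powers.
[v^0] = 1;  [v^1] = -2;  [v^2] = 5/2;  [v^3] = -8/3.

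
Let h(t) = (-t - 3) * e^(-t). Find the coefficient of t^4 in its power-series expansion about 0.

Multiply each power in the prefactor through the base expansion.
h(0) = -3
h′(0) = 2
h′′(0) = -1
h′′′(0) = 0
h^(4)(0) = 1
So c_4 = h^(4)(0)/4! = 1/24.

1/24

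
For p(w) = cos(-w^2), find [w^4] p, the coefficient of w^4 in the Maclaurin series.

-1/2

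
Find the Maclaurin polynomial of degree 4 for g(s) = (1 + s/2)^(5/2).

-5*s^4/2048 + 5*s^3/128 + 15*s^2/32 + 5*s/4 + 1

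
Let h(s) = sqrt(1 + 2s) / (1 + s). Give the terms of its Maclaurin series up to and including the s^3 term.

s^3 - s^2/2 + 1

Take the Cauchy product of the two expansions.
h(0) = 1
h′(0) = 0
h′′(0) = -1
h′′′(0) = 6
The Taylor polynomial is Σ h^(k)(0)/k! · s^k.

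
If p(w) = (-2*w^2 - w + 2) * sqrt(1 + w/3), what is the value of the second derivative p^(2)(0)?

-79/18

Multiply each power in the prefactor through the base expansion.
From the series, [w^2] p = -79/36; multiply by 2! = 2 to get -79/18.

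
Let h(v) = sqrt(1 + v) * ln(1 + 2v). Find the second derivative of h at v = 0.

-2

Expand each factor separately, then convolve coefficients.
The coefficient of v^2 in the expansion is -1, so h′′(0) = 2! * (-1) = -2.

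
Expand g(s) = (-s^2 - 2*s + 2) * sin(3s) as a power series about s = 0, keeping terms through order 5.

Distribute the polynomial across the series and collect like powers.

171*s^5/20 + 9*s^4 - 12*s^3 - 6*s^2 + 6*s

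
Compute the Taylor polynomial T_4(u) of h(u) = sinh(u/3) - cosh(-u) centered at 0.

-u^4/24 + u^3/162 - u^2/2 + u/3 - 1

Combine the two series term by term.
h(0) = -1
h′(0) = 1/3
h′′(0) = -1
h′′′(0) = 1/27
h^(4)(0) = -1
The Taylor polynomial is Σ h^(k)(0)/k! · u^k.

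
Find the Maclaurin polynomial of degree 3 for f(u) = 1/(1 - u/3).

u^3/27 + u^2/9 + u/3 + 1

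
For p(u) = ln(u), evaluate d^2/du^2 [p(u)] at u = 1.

-1

The coefficient of (u - 1)^2 in the expansion is -1/2, so p′′(1) = 2! * (-1/2) = -1.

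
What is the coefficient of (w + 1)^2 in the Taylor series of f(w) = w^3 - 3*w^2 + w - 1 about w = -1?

-6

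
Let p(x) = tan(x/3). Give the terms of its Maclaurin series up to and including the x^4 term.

[x^0] = 0;  [x^1] = 1/3;  [x^2] = 0;  [x^3] = 1/81;  [x^4] = 0.

x^3/81 + x/3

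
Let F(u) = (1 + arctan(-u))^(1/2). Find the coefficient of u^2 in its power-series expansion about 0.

-1/8

Compose series: expand the inner function first, then feed it into the outer expansion.
[u^0] = 1;  [u^1] = -1/2;  [u^2] = -1/8.
So c_2 = F′′(0)/2! = -1/8.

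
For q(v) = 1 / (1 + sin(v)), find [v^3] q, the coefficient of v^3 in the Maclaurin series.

Expand as Σ (-1)^k u^k with u equal to the inner function's series.
q(0) = 1
q′(0) = -1
q′′(0) = 2
q′′′(0) = -5
So c_3 = q′′′(0)/3! = -5/6.

-5/6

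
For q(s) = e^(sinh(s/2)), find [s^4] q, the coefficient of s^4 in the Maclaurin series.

Let u equal the inner series; expand the outer function in u and truncate.
[s^0] = 1;  [s^1] = 1/2;  [s^2] = 1/8;  [s^3] = 1/24;  [s^4] = 5/384.
So c_4 = q^(4)(0)/4! = 5/384.

5/384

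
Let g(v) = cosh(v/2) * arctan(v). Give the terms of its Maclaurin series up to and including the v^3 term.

Expand each factor separately, then convolve coefficients.

-5*v^3/24 + v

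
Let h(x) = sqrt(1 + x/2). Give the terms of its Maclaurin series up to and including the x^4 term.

h(0) = 1
h′(0) = 1/4
h′′(0) = -1/16
h′′′(0) = 3/64
h^(4)(0) = -15/256

-5*x^4/2048 + x^3/128 - x^2/32 + x/4 + 1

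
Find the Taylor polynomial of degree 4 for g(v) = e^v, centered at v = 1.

Apply the Taylor formula c_k = f^(k)(a)/k!.
[(v - 1)^0] = e;  [(v - 1)^1] = e;  [(v - 1)^2] = e/2;  [(v - 1)^3] = e/6;  [(v - 1)^4] = e/24.

e*(v - 1)^4/24 + e*(v - 1)^3/6 + e*(v - 1)^2/2 + e*(v - 1) + e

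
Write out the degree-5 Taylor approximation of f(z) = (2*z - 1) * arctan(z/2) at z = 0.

-z^5/160 - z^4/12 + z^3/24 + z^2 - z/2

Shift and add copies of the series according to the polynomial's terms.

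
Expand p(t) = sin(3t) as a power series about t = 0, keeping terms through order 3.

[t^0] = 0;  [t^1] = 3;  [t^2] = 0;  [t^3] = -9/2.

-9*t^3/2 + 3*t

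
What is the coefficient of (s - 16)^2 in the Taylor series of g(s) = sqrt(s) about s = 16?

-1/512

[(s - 16)^0] = 4;  [(s - 16)^1] = 1/8;  [(s - 16)^2] = -1/512.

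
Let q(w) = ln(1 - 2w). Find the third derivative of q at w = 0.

-16

The coefficient of w^3 in the expansion is -8/3, so q′′′(0) = 3! * (-8/3) = -16.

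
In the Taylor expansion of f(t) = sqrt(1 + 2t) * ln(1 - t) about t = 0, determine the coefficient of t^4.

-5/6

Expand each factor separately, then convolve coefficients.
[t^0] = 0;  [t^1] = -1;  [t^2] = -3/2;  [t^3] = -1/3;  [t^4] = -5/6.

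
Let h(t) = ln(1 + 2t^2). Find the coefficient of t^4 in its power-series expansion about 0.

Apply the Taylor formula c_k = f^(k)(a)/k!.
h(0) = 0
h′(0) = 0
h′′(0) = 4
h′′′(0) = 0
h^(4)(0) = -48
So c_4 = h^(4)(0)/4! = -2.

-2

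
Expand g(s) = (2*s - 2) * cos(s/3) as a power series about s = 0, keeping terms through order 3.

-s^3/9 + s^2/9 + 2*s - 2

Multiply each power in the prefactor through the base expansion.
[s^0] = -2;  [s^1] = 2;  [s^2] = 1/9;  [s^3] = -1/9.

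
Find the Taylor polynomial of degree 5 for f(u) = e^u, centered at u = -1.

f(-1) = e^(-1)
f′(-1) = e^(-1)
f′′(-1) = e^(-1)
f′′′(-1) = e^(-1)
f^(4)(-1) = e^(-1)
f^(5)(-1) = e^(-1)

(u + 1)^5*e^(-1)/120 + (u + 1)^4*e^(-1)/24 + (u + 1)^3*e^(-1)/6 + (u + 1)^2*e^(-1)/2 + (u + 1)*e^(-1) + e^(-1)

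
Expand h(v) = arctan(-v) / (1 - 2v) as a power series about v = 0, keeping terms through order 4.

Take the Cauchy product of the two expansions.

-22*v^4/3 - 11*v^3/3 - 2*v^2 - v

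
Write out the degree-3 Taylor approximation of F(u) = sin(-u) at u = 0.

u^3/6 - u

Differentiate repeatedly and evaluate at the center.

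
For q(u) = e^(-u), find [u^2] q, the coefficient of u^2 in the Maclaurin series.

Apply the Taylor formula c_k = f^(k)(a)/k!.
[u^0] = 1;  [u^1] = -1;  [u^2] = 1/2.

1/2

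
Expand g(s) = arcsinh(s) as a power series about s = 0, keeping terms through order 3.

g(0) = 0
g′(0) = 1
g′′(0) = 0
g′′′(0) = -1

-s^3/6 + s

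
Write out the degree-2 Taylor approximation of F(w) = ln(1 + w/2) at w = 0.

-w^2/8 + w/2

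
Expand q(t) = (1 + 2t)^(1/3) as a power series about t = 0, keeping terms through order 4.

Use the known series and substitute for the argument.

-160*t^4/243 + 40*t^3/81 - 4*t^2/9 + 2*t/3 + 1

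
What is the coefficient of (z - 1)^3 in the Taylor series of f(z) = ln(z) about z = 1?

Compute the successive derivatives at the expansion point and divide by k!.
So c_3 = f′′′(1)/3! = 1/3.

1/3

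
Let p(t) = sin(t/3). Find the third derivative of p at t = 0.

-1/27

The coefficient of t^3 in the expansion is -1/162, so p′′′(0) = 3! * (-1/162) = -1/27.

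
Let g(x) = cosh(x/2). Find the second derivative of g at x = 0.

1/4

From the series, [x^2] g = 1/8; multiply by 2! = 2 to get 1/4.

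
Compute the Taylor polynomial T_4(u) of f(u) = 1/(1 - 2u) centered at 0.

Compute the successive derivatives at the expansion point and divide by k!.
f(0) = 1
f′(0) = 2
f′′(0) = 8
f′′′(0) = 48
f^(4)(0) = 384

16*u^4 + 8*u^3 + 4*u^2 + 2*u + 1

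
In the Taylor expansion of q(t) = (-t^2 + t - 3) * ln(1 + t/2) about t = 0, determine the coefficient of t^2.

7/8

Multiply each power in the prefactor through the base expansion.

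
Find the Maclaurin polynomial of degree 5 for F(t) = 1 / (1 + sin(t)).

-61*t^5/120 + 2*t^4/3 - 5*t^3/6 + t^2 - t + 1

Expand as Σ (-1)^k u^k with u equal to the inner function's series.
F(0) = 1
F′(0) = -1
F′′(0) = 2
F′′′(0) = -5
F^(4)(0) = 16
F^(5)(0) = -61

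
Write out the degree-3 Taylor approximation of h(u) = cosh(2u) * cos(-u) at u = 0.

Take the Cauchy product of the two expansions.
h(0) = 1
h′(0) = 0
h′′(0) = 3
h′′′(0) = 0

3*u^2/2 + 1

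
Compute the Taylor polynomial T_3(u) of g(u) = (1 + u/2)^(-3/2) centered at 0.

g(0) = 1
g′(0) = -3/4
g′′(0) = 15/16
g′′′(0) = -105/64

-35*u^3/128 + 15*u^2/32 - 3*u/4 + 1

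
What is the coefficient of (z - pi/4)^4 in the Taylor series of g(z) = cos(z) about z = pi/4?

c_4 = g^(4)(pi/4)/4! = sqrt(2)/48.

sqrt(2)/48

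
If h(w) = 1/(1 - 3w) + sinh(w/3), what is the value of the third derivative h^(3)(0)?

Combine the two series term by term.
From the series, [w^3] h = 4375/162; multiply by 3! = 6 to get 4375/27.

4375/27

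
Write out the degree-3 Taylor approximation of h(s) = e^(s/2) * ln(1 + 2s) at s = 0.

23*s^3/12 - s^2 + 2*s

Write out both Maclaurin series and multiply, keeping only the needed powers.
h(0) = 0
h′(0) = 2
h′′(0) = -2
h′′′(0) = 23/2
Then c_k = h^(k)(0)/k! gives each Taylor coefficient.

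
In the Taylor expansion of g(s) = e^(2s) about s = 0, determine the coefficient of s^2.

c_2 = g′′(0)/2! = 2.

2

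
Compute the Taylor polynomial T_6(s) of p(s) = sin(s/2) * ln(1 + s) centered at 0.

215*s^6/2304 - 11*s^5/96 + 7*s^4/48 - s^3/4 + s^2/2

Multiply the two series term by term and collect like powers.
p(0) = 0
p′(0) = 0
p′′(0) = 1
p′′′(0) = -3/2
p^(4)(0) = 7/2
p^(5)(0) = -55/4
p^(6)(0) = 1075/16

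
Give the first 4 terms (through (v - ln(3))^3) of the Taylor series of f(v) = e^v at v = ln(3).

(v - ln(3))^3/2 + 3*(v - ln(3))^2/2 + 3*(v - ln(3)) + 3

Apply the Taylor formula c_k = f^(k)(a)/k!.
[(v - ln(3))^0] = 3;  [(v - ln(3))^1] = 3;  [(v - ln(3))^2] = 3/2;  [(v - ln(3))^3] = 1/2.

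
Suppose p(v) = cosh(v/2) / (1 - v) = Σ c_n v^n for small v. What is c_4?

433/384

Expand each factor separately, then convolve coefficients.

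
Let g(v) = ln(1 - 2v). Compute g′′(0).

-4

From the series, [v^2] g = -2; multiply by 2! = 2 to get -4.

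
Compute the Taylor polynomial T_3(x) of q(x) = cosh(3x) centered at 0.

q(0) = 1
q′(0) = 0
q′′(0) = 9
q′′′(0) = 0

9*x^2/2 + 1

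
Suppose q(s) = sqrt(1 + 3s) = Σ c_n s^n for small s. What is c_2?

[s^0] = 1;  [s^1] = 3/2;  [s^2] = -9/8.

-9/8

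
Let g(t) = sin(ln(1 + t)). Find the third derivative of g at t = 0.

Let u equal the inner series; expand the outer function in u and truncate.
The coefficient of t^3 in the expansion is 1/6, so g′′′(0) = 3! * (1/6) = 1.

1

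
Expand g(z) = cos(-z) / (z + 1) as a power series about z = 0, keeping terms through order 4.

13*z^4/24 - z^3/2 + z^2/2 - z + 1

Expand 1/(denominator) as a geometric series and multiply by the numerator's series.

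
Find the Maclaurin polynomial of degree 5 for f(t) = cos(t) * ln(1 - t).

-3*t^5/40 + t^3/6 - t^2/2 - t

Expand each factor separately, then convolve coefficients.
[t^0] = 0;  [t^1] = -1;  [t^2] = -1/2;  [t^3] = 1/6;  [t^4] = 0;  [t^5] = -3/40.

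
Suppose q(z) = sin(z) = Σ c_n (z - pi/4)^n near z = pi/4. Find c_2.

Use the known series and substitute for the argument.

-sqrt(2)/4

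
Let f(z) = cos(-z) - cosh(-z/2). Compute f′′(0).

Expand each term separately and add.
The coefficient of z^2 in the expansion is -5/8, so f′′(0) = 2! * (-5/8) = -5/4.

-5/4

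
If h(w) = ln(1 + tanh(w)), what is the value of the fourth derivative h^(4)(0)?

2

Compose series: expand the inner function first, then feed it into the outer expansion.
From the series, [w^4] h = 1/12; multiply by 4! = 24 to get 2.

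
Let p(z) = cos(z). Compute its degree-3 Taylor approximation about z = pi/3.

p(pi/3) = 1/2
p′(pi/3) = -sqrt(3)/2
p′′(pi/3) = -1/2
p′′′(pi/3) = sqrt(3)/2
Dividing each by k! gives the coefficients c_0, ..., c_3.

sqrt(3)*(z - pi/3)^3/12 - (z - pi/3)^2/4 - sqrt(3)*(z - pi/3)/2 + 1/2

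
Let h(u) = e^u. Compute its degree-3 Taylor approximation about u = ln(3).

(u - ln(3))^3/2 + 3*(u - ln(3))^2/2 + 3*(u - ln(3)) + 3

[(u - ln(3))^0] = 3;  [(u - ln(3))^1] = 3;  [(u - ln(3))^2] = 3/2;  [(u - ln(3))^3] = 1/2.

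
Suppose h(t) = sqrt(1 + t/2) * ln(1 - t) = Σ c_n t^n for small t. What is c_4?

Expand each factor separately, then convolve coefficients.
[t^0] = 0;  [t^1] = -1;  [t^2] = -3/4;  [t^3] = -41/96;  [t^4] = -125/384.

-125/384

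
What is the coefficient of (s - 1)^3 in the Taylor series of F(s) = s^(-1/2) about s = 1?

Use the known series and substitute for the argument.
F(1) = 1
F′(1) = -1/2
F′′(1) = 3/4
F′′′(1) = -15/8
So c_3 = F′′′(1)/3! = -5/16.

-5/16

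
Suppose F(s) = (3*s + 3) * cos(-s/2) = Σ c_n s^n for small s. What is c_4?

1/128

Multiply each power in the prefactor through the base expansion.
F(0) = 3
F′(0) = 3
F′′(0) = -3/4
F′′′(0) = -9/4
F^(4)(0) = 3/16
So c_4 = F^(4)(0)/4! = 1/128.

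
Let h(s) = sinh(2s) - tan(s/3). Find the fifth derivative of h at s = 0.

Add the two expansions coefficient-wise.
The coefficient of s^5 in the expansion is 194/729, so h^(5)(0) = 5! * (194/729) = 32*2^(18/175)*3^(3/35)*5^(12/25)*7^(159/175)/15.

32*2^(18/175)*3^(3/35)*5^(12/25)*7^(159/175)/15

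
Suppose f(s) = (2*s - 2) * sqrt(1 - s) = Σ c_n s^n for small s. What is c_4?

Multiply each power in the prefactor through the base expansion.
f(0) = -2
f′(0) = 3
f′′(0) = -3/2
f′′′(0) = -3/4
f^(4)(0) = -9/8

-3/64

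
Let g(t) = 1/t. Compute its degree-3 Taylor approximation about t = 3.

-(t - 3)^3/81 + (t - 3)^2/27 - (t - 3)/9 + 1/3

[(t - 3)^0] = 1/3;  [(t - 3)^1] = -1/9;  [(t - 3)^2] = 1/27;  [(t - 3)^3] = -1/81.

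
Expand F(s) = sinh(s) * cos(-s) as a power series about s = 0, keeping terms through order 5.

Take the Cauchy product of the two expansions.
F(0) = 0
F′(0) = 1
F′′(0) = 0
F′′′(0) = -2
F^(4)(0) = 0
F^(5)(0) = -4
Then c_k = F^(k)(0)/k! gives each Taylor coefficient.

-s^5/30 - s^3/3 + s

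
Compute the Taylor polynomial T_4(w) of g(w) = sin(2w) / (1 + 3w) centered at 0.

Take the Cauchy product of the two expansions.

-50*w^4 + 50*w^3/3 - 6*w^2 + 2*w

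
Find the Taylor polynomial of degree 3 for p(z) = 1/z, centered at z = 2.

-(z - 2)^3/16 + (z - 2)^2/8 - (z - 2)/4 + 1/2

Differentiate repeatedly and evaluate at the center.
p(2) = 1/2
p′(2) = -1/4
p′′(2) = 1/4
p′′′(2) = -3/8
Dividing each by k! gives the coefficients c_0, ..., c_3.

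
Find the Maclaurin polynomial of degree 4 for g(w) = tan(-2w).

Compute the successive derivatives at the expansion point and divide by k!.
g(0) = 0
g′(0) = -2
g′′(0) = 0
g′′′(0) = -16
g^(4)(0) = 0
Then c_k = g^(k)(0)/k! gives each Taylor coefficient.

-8*w^3/3 - 2*w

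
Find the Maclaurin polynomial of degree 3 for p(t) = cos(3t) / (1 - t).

-7*t^3/2 - 7*t^2/2 + t + 1

Write out both Maclaurin series and multiply, keeping only the needed powers.
[t^0] = 1;  [t^1] = 1;  [t^2] = -7/2;  [t^3] = -7/2.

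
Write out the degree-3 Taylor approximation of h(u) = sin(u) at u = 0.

-u^3/6 + u

h(0) = 0
h′(0) = 1
h′′(0) = 0
h′′′(0) = -1
Dividing each by k! gives the coefficients c_0, ..., c_3.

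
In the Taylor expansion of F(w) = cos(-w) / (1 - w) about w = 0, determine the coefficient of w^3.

Use 1/(1 - r) = Σ r^k on the denominator, then take the Cauchy product.
F(0) = 1
F′(0) = 1
F′′(0) = 1
F′′′(0) = 3
So c_3 = F′′′(0)/3! = 1/2.

1/2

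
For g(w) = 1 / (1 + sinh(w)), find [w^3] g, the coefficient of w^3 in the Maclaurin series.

-7/6

Use the geometric series for the reciprocal, then substitute.
[w^0] = 1;  [w^1] = -1;  [w^2] = 1;  [w^3] = -7/6.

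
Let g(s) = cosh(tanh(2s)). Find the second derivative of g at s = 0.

4

Substitute the inner expansion into the outer series and collect powers.
From the series, [s^2] g = 2; multiply by 2! = 2 to get 4.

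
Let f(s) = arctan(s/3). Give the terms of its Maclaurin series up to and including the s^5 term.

Compute the successive derivatives at the expansion point and divide by k!.
f(0) = 0
f′(0) = 1/3
f′′(0) = 0
f′′′(0) = -2/27
f^(4)(0) = 0
f^(5)(0) = 8/81

s^5/1215 - s^3/81 + s/3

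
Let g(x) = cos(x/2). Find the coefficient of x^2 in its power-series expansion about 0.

-1/8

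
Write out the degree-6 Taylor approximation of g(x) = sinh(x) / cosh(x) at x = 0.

2*x^5/15 - x^3/3 + x

Divide the numerator series by the denominator series (power-series long division).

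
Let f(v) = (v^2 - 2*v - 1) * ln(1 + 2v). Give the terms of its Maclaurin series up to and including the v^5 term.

64*v^5/15 - 10*v^4/3 + 10*v^3/3 - 2*v^2 - 2*v

Distribute the polynomial across the series and collect like powers.
[v^0] = 0;  [v^1] = -2;  [v^2] = -2;  [v^3] = 10/3;  [v^4] = -10/3;  [v^5] = 64/15.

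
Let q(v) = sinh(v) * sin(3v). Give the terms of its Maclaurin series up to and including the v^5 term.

Take the Cauchy product of the two expansions.
q(0) = 0
q′(0) = 0
q′′(0) = 6
q′′′(0) = 0
q^(4)(0) = -96
q^(5)(0) = 0
Dividing each by k! gives the coefficients c_0, ..., c_5.

-4*v^4 + 3*v^2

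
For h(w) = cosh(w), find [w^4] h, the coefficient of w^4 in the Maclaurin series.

1/24

h(0) = 1
h′(0) = 0
h′′(0) = 1
h′′′(0) = 0
h^(4)(0) = 1
The Taylor polynomial is Σ h^(k)(0)/k! · w^k.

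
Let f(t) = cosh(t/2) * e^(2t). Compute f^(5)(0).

Write out both Maclaurin series and multiply, keeping only the needed powers.
From the series, [t^5] f = 421/960; multiply by 5! = 120 to get 421/8.

421/8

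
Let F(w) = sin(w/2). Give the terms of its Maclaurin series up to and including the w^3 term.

-w^3/48 + w/2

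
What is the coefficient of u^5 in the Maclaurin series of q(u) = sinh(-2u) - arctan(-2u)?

92/15

Combine the two series term by term.
So c_5 = q^(5)(0)/5! = 92/15.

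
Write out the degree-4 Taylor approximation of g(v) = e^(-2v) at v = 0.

2*v^4/3 - 4*v^3/3 + 2*v^2 - 2*v + 1

Apply the Taylor formula c_k = f^(k)(a)/k!.
[v^0] = 1;  [v^1] = -2;  [v^2] = 2;  [v^3] = -4/3;  [v^4] = 2/3.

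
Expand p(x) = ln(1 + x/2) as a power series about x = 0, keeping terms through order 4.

-x^4/64 + x^3/24 - x^2/8 + x/2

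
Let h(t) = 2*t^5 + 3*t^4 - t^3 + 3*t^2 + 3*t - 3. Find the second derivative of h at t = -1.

Compute the successive derivatives at the expansion point and divide by k!.
From the series, [(t + 1)^2] h = 4; multiply by 2! = 2 to get 8.

8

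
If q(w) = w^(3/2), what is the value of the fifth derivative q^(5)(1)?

-45/32

From the series, [(w - 1)^5] q = -3/256; multiply by 5! = 120 to get -45/32.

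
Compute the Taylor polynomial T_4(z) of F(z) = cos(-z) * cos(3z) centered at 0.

17*z^4/3 - 5*z^2 + 1

Multiply the two series term by term and collect like powers.
F(0) = 1
F′(0) = 0
F′′(0) = -10
F′′′(0) = 0
F^(4)(0) = 136
Then c_k = F^(k)(0)/k! gives each Taylor coefficient.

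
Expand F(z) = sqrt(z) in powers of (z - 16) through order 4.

-5*(z - 16)^4/2097152 + (z - 16)^3/16384 - (z - 16)^2/512 + (z - 16)/8 + 4

[(z - 16)^0] = 4;  [(z - 16)^1] = 1/8;  [(z - 16)^2] = -1/512;  [(z - 16)^3] = 1/16384;  [(z - 16)^4] = -5/2097152.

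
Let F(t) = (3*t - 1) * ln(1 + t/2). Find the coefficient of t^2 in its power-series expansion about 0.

13/8

Distribute the polynomial across the series and collect like powers.
F(0) = 0
F′(0) = -1/2
F′′(0) = 13/4
So c_2 = F′′(0)/2! = 13/8.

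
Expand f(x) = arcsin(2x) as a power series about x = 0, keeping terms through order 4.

4*x^3/3 + 2*x

Apply the Taylor formula c_k = f^(k)(a)/k!.
f(0) = 0
f′(0) = 2
f′′(0) = 0
f′′′(0) = 8
f^(4)(0) = 0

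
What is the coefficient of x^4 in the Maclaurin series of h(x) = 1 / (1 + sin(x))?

Write 1/(1+u) = 1 - u + u^2 - u^3 + ... and substitute the series for u.
[x^0] = 1;  [x^1] = -1;  [x^2] = 1;  [x^3] = -5/6;  [x^4] = 2/3.

2/3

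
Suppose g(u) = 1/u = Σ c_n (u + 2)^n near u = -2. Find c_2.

c_2 = g′′(-2)/2! = -1/8.

-1/8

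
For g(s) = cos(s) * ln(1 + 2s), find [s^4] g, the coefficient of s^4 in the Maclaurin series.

-3

Multiply the two series term by term and collect like powers.
[s^0] = 0;  [s^1] = 2;  [s^2] = -2;  [s^3] = 5/3;  [s^4] = -3.
So c_4 = g^(4)(0)/4! = -3.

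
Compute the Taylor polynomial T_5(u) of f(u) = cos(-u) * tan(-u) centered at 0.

-u^5/120 + u^3/6 - u

Expand each factor separately, then convolve coefficients.
f(0) = 0
f′(0) = -1
f′′(0) = 0
f′′′(0) = 1
f^(4)(0) = 0
f^(5)(0) = -1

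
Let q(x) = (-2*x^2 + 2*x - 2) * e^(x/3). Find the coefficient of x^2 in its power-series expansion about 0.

-13/9

Multiply each power in the prefactor through the base expansion.
q(0) = -2
q′(0) = 4/3
q′′(0) = -26/9
The Taylor polynomial is Σ q^(k)(0)/k! · x^k.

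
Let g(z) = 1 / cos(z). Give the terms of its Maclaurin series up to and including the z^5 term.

Invert the denominator's series and multiply.
g(0) = 1
g′(0) = 0
g′′(0) = 1
g′′′(0) = 0
g^(4)(0) = 5
g^(5)(0) = 0
Dividing each by k! gives the coefficients c_0, ..., c_5.

5*z^4/24 + z^2/2 + 1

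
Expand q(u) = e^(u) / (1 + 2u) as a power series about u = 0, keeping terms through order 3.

-29*u^3/6 + 5*u^2/2 - u + 1

Write out both Maclaurin series and multiply, keeping only the needed powers.
q(0) = 1
q′(0) = -1
q′′(0) = 5
q′′′(0) = -29
Then c_k = q^(k)(0)/k! gives each Taylor coefficient.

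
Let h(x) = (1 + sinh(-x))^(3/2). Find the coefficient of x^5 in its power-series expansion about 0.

39/1280

Substitute the inner expansion into the outer series and collect powers.
[x^0] = 1;  [x^1] = -3/2;  [x^2] = 3/8;  [x^3] = -3/16;  [x^4] = 19/128;  [x^5] = 39/1280.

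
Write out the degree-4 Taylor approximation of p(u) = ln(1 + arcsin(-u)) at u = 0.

-5*u^4/12 - u^3/2 - u^2/2 - u

Let u equal the inner series; expand the outer function in u and truncate.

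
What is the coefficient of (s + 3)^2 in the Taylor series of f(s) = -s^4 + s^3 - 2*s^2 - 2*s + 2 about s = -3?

[(s + 3)^0] = -118;  [(s + 3)^1] = 145;  [(s + 3)^2] = -65.

-65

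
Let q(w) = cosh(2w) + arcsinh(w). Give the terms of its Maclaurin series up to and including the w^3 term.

-w^3/6 + 2*w^2 + w + 1

Expand each term separately and add.
[w^0] = 1;  [w^1] = 1;  [w^2] = 2;  [w^3] = -1/6.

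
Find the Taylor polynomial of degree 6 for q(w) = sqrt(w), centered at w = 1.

q(1) = 1
q′(1) = 1/2
q′′(1) = -1/4
q′′′(1) = 3/8
q^(4)(1) = -15/16
q^(5)(1) = 105/32
q^(6)(1) = -945/64

-21*(w - 1)^6/1024 + 7*(w - 1)^5/256 - 5*(w - 1)^4/128 + (w - 1)^3/16 - (w - 1)^2/8 + (w - 1)/2 + 1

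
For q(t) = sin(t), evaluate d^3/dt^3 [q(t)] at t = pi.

1

The coefficient of (t - pi)^3 in the expansion is 1/6, so q′′′(pi) = 3! * (1/6) = 1.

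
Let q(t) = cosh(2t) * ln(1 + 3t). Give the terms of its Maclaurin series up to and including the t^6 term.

Expand each factor separately, then convolve coefficients.

-165*t^6 + 343*t^5/5 - 117*t^4/4 + 15*t^3 - 9*t^2/2 + 3*t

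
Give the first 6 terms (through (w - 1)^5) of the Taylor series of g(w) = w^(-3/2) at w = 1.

-693*(w - 1)^5/256 + 315*(w - 1)^4/128 - 35*(w - 1)^3/16 + 15*(w - 1)^2/8 - 3*(w - 1)/2 + 1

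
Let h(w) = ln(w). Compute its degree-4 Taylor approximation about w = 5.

[(w - 5)^0] = ln(5);  [(w - 5)^1] = 1/5;  [(w - 5)^2] = -1/50;  [(w - 5)^3] = 1/375;  [(w - 5)^4] = -1/2500.

-(w - 5)^4/2500 + (w - 5)^3/375 - (w - 5)^2/50 + (w - 5)/5 + ln(5)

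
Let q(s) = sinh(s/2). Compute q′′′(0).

The coefficient of s^3 in the expansion is 1/48, so q′′′(0) = 3! * (1/48) = 1/8.

1/8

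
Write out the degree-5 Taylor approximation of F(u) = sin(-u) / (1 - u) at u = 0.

Multiply the numerator's expansion by the denominator's geometric series.
F(0) = 0
F′(0) = -1
F′′(0) = -2
F′′′(0) = -5
F^(4)(0) = -20
F^(5)(0) = -101
The Taylor polynomial is Σ F^(k)(0)/k! · u^k.

-101*u^5/120 - 5*u^4/6 - 5*u^3/6 - u^2 - u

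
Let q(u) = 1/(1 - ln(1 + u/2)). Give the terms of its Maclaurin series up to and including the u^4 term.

u^4/96 + u^3/24 + u^2/8 + u/2 + 1

Let u equal the inner series; expand the outer function in u and truncate.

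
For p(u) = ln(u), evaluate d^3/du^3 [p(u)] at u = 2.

1/4

Apply the Taylor formula c_k = f^(k)(a)/k!.
The coefficient of (u - 2)^3 in the expansion is 1/24, so p′′′(2) = 3! * (1/24) = 1/4.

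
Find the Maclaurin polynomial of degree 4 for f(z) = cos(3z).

27*z^4/8 - 9*z^2/2 + 1

f(0) = 1
f′(0) = 0
f′′(0) = -9
f′′′(0) = 0
f^(4)(0) = 81
Dividing each by k! gives the coefficients c_0, ..., c_4.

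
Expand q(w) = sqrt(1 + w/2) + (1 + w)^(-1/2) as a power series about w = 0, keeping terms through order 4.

Expand each term separately and add.
[w^0] = 2;  [w^1] = -1/4;  [w^2] = 11/32;  [w^3] = -39/128;  [w^4] = 555/2048.

555*w^4/2048 - 39*w^3/128 + 11*w^2/32 - w/4 + 2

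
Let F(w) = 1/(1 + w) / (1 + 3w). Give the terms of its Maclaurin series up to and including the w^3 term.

-40*w^3 + 13*w^2 - 4*w + 1

Multiply the two series term by term and collect like powers.
[w^0] = 1;  [w^1] = -4;  [w^2] = 13;  [w^3] = -40.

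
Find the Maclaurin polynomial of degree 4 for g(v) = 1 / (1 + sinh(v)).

4*v^4/3 - 7*v^3/6 + v^2 - v + 1

Write 1/(1+u) = 1 - u + u^2 - u^3 + ... and substitute the series for u.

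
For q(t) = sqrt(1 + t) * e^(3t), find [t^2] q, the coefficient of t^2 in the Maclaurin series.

Multiply the two series term by term and collect like powers.
q(0) = 1
q′(0) = 7/2
q′′(0) = 47/4
So c_2 = q′′(0)/2! = 47/8.

47/8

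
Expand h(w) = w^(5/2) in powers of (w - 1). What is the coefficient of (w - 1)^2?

15/8

Use the known series and substitute for the argument.
h(1) = 1
h′(1) = 5/2
h′′(1) = 15/4
Dividing each by k! gives the coefficients c_0, ..., c_2.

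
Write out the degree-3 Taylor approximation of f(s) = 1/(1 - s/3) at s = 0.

s^3/27 + s^2/9 + s/3 + 1

f(0) = 1
f′(0) = 1/3
f′′(0) = 2/9
f′′′(0) = 2/9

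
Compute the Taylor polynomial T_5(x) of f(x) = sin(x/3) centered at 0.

x^5/29160 - x^3/162 + x/3

Differentiate repeatedly and evaluate at the center.
[x^0] = 0;  [x^1] = 1/3;  [x^2] = 0;  [x^3] = -1/162;  [x^4] = 0;  [x^5] = 1/29160.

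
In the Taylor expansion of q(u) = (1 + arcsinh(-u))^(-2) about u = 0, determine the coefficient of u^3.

11/3

Plug the Maclaurin series of the inner function into that of the outer and collect terms.
q(0) = 1
q′(0) = 2
q′′(0) = 6
q′′′(0) = 22
So c_3 = q′′′(0)/3! = 11/3.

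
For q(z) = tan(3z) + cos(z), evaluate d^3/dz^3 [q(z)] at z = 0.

54

Add the two expansions coefficient-wise.
From the series, [z^3] q = 9; multiply by 3! = 6 to get 54.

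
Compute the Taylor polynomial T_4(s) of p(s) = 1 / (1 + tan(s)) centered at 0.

5*s^4/3 - 4*s^3/3 + s^2 - s + 1

Use the geometric series for the reciprocal, then substitute.
p(0) = 1
p′(0) = -1
p′′(0) = 2
p′′′(0) = -8
p^(4)(0) = 40
Then c_k = p^(k)(0)/k! gives each Taylor coefficient.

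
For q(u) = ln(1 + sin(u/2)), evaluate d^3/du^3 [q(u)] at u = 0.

1/8

Plug the Maclaurin series of the inner function into that of the outer and collect terms.
From the series, [u^3] q = 1/48; multiply by 3! = 6 to get 1/8.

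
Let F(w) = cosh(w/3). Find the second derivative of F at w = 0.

1/9

Use the known series and substitute for the argument.
The coefficient of w^2 in the expansion is 1/18, so F′′(0) = 2! * (1/18) = 1/9.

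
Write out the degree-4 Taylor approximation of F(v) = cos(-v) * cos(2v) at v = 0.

Write out both Maclaurin series and multiply, keeping only the needed powers.
[v^0] = 1;  [v^1] = 0;  [v^2] = -5/2;  [v^3] = 0;  [v^4] = 41/24.

41*v^4/24 - 5*v^2/2 + 1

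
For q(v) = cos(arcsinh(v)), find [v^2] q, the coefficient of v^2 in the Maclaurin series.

-1/2

Let u equal the inner series; expand the outer function in u and truncate.
q(0) = 1
q′(0) = 0
q′′(0) = -1
The Taylor polynomial is Σ q^(k)(0)/k! · v^k.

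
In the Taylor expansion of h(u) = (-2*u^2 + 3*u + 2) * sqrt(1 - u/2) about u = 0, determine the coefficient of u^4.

35/1024

Multiply each power in the prefactor through the base expansion.
[u^0] = 2;  [u^1] = 5/2;  [u^2] = -45/16;  [u^3] = 25/64;  [u^4] = 35/1024.
So c_4 = h^(4)(0)/4! = 35/1024.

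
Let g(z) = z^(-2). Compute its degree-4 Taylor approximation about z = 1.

5*(z - 1)^4 - 4*(z - 1)^3 + 3*(z - 1)^2 - 2*(z - 1) + 1

Differentiate repeatedly and evaluate at the center.
g(1) = 1
g′(1) = -2
g′′(1) = 6
g′′′(1) = -24
g^(4)(1) = 120
Then c_k = g^(k)(1)/k! gives each Taylor coefficient.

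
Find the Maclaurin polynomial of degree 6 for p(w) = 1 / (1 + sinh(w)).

77*w^6/45 - 181*w^5/120 + 4*w^4/3 - 7*w^3/6 + w^2 - w + 1

Write 1/(1+u) = 1 - u + u^2 - u^3 + ... and substitute the series for u.
p(0) = 1
p′(0) = -1
p′′(0) = 2
p′′′(0) = -7
p^(4)(0) = 32
p^(5)(0) = -181
p^(6)(0) = 1232
Dividing each by k! gives the coefficients c_0, ..., c_6.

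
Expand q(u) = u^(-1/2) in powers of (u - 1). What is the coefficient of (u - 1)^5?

c_5 = q^(5)(1)/5! = -63/256.

-63/256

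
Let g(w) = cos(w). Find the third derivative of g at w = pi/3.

sqrt(3)/2

The coefficient of (w - pi/3)^3 in the expansion is sqrt(3)/12, so g′′′(pi/3) = 3! * (sqrt(3)/12) = sqrt(3)/2.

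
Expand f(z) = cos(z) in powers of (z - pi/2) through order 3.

(z - pi/2)^3/6 - (z - pi/2)

f(pi/2) = 0
f′(pi/2) = -1
f′′(pi/2) = 0
f′′′(pi/2) = 1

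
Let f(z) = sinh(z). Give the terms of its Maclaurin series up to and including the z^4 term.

z^3/6 + z

f(0) = 0
f′(0) = 1
f′′(0) = 0
f′′′(0) = 1
f^(4)(0) = 0
The Taylor polynomial is Σ f^(k)(0)/k! · z^k.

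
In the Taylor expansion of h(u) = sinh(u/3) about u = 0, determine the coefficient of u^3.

1/162

h(0) = 0
h′(0) = 1/3
h′′(0) = 0
h′′′(0) = 1/27
Dividing each by k! gives the coefficients c_0, ..., c_3.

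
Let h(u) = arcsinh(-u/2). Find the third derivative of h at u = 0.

1/8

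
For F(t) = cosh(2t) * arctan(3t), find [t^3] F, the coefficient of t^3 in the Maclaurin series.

-3

Take the Cauchy product of the two expansions.
So c_3 = F′′′(0)/3! = -3.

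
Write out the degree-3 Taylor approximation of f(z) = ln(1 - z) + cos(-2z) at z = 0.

Expand each term separately and add.

-z^3/3 - 5*z^2/2 - z + 1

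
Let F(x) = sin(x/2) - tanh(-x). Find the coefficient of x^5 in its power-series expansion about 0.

171/1280

Add the two expansions coefficient-wise.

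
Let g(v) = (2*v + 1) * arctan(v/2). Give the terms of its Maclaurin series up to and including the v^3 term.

Shift and add copies of the series according to the polynomial's terms.
[v^0] = 0;  [v^1] = 1/2;  [v^2] = 1;  [v^3] = -1/24.

-v^3/24 + v^2 + v/2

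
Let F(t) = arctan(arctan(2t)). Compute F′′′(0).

Substitute the inner expansion into the outer series and collect powers.
The coefficient of t^3 in the expansion is -16/3, so F′′′(0) = 3! * (-16/3) = -32.

-32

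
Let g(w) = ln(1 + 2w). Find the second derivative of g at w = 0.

The coefficient of w^2 in the expansion is -2, so g′′(0) = 2! * (-2) = -4.

-4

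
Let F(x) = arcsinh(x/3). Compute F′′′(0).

Apply the Taylor formula c_k = f^(k)(a)/k!.
The coefficient of x^3 in the expansion is -1/162, so F′′′(0) = 3! * (-1/162) = -1/27.

-1/27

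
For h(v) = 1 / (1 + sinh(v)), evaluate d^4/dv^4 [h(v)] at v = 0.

32

Expand as Σ (-1)^k u^k with u equal to the inner function's series.
From the series, [v^4] h = 4/3; multiply by 4! = 24 to get 32.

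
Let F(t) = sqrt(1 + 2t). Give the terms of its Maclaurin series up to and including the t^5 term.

F(0) = 1
F′(0) = 1
F′′(0) = -1
F′′′(0) = 3
F^(4)(0) = -15
F^(5)(0) = 105
The Taylor polynomial is Σ F^(k)(0)/k! · t^k.

7*t^5/8 - 5*t^4/8 + t^3/2 - t^2/2 + t + 1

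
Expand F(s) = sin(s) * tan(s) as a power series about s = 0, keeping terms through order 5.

Take the Cauchy product of the two expansions.
F(0) = 0
F′(0) = 0
F′′(0) = 2
F′′′(0) = 0
F^(4)(0) = 4
F^(5)(0) = 0
The Taylor polynomial is Σ F^(k)(0)/k! · s^k.

s^4/6 + s^2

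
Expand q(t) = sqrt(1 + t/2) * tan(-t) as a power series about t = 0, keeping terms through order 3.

-29*t^3/96 - t^2/4 - t

Expand each factor separately, then convolve coefficients.
q(0) = 0
q′(0) = -1
q′′(0) = -1/2
q′′′(0) = -29/16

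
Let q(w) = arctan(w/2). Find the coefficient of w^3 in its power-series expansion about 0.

c_3 = q′′′(0)/3! = -1/24.

-1/24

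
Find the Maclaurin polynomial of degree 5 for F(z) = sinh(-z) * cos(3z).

-79*z^5/30 + 13*z^3/3 - z

Write out both Maclaurin series and multiply, keeping only the needed powers.
[z^0] = 0;  [z^1] = -1;  [z^2] = 0;  [z^3] = 13/3;  [z^4] = 0;  [z^5] = -79/30.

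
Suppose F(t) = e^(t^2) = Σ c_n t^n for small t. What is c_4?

F(0) = 1
F′(0) = 0
F′′(0) = 2
F′′′(0) = 0
F^(4)(0) = 12
So c_4 = F^(4)(0)/4! = 1/2.

1/2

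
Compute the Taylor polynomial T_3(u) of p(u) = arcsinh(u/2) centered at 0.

p(0) = 0
p′(0) = 1/2
p′′(0) = 0
p′′′(0) = -1/8
Then c_k = p^(k)(0)/k! gives each Taylor coefficient.

-u^3/48 + u/2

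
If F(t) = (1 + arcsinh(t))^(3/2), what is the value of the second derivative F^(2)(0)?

Plug the Maclaurin series of the inner function into that of the outer and collect terms.
From the series, [t^2] F = 3/8; multiply by 2! = 2 to get 3/4.

3/4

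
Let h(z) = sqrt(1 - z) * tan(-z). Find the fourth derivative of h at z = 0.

11/2

Take the Cauchy product of the two expansions.
The coefficient of z^4 in the expansion is 11/48, so h^(4)(0) = 4! * (11/48) = 11/2.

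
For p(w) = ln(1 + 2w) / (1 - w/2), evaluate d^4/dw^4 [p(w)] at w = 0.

-70

Write out both Maclaurin series and multiply, keeping only the needed powers.
From the series, [w^4] p = -35/12; multiply by 4! = 24 to get -70.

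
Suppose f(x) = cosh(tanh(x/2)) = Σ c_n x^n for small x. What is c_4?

-7/384

Substitute the inner expansion into the outer series and collect powers.
f(0) = 1
f′(0) = 0
f′′(0) = 1/4
f′′′(0) = 0
f^(4)(0) = -7/16
So c_4 = f^(4)(0)/4! = -7/384.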